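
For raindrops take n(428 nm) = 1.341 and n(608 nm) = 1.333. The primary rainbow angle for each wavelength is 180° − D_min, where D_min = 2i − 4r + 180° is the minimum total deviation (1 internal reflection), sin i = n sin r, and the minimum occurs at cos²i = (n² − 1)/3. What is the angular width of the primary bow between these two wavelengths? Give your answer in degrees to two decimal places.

At 428 nm (n = 1.341): cos²i = 0.26609 → i = 58.946°, r = 39.705°, D_min = 139.071°, rainbow angle = 40.929°.
At 608 nm (n = 1.333): cos²i = 0.25896 → i = 59.410°, r = 40.225°, D_min = 137.922°, rainbow angle = 42.078°.
Angular width = |40.929° − 42.078°| = 1.149°.

1.15°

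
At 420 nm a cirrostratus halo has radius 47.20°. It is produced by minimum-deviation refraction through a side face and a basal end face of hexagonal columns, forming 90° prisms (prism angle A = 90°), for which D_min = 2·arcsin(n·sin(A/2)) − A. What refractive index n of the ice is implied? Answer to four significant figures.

Rearranging: n = sin((D_min + A)/2) / sin(A/2).
(D_min + A)/2 = (47.20° + 90°)/2 = 68.600°.
n = sin 68.600° / sin 45° = 0.9311 / 0.7071 = 1.3167.

1.317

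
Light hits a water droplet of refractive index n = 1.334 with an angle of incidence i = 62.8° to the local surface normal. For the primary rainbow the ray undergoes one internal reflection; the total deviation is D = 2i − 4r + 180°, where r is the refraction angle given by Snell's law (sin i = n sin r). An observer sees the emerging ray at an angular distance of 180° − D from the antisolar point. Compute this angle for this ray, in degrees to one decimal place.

sin r = sin 62.8° / 1.334 = 0.8894/1.334 = 0.6667; r = 41.82°.
D = 2·62.8° − 4·41.82° + 180° = 125.60° − 167.26° + 180° = 138.34°.
Angle from antisolar point = 180° − D = 41.66°.

41.7°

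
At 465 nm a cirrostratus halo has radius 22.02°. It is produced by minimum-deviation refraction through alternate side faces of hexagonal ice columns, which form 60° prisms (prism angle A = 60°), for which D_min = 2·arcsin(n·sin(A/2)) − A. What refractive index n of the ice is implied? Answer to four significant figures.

Rearranging: n = sin((D_min + A)/2) / sin(A/2).
(D_min + A)/2 = (22.02° + 60°)/2 = 41.010°.
n = sin 41.010° / sin 30° = 0.6562 / 0.5000 = 1.3124.

1.312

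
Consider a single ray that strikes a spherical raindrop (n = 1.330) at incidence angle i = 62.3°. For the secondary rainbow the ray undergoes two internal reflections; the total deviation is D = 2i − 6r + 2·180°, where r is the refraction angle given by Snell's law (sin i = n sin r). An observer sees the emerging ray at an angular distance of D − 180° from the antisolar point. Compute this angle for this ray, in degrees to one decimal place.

sin r = sin 62.3° / 1.330 = 0.8854/1.330 = 0.6657; r = 41.74°.
D = 2·62.3° − 6·41.74° + 2·180° = 124.60° − 250.42° + 360° = 234.18°.
Angle from antisolar point = D − 180° = 54.18°.

54.2°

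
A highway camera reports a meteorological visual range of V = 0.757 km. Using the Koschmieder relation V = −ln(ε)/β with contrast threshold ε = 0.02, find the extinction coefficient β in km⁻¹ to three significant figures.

β = −ln(0.02) / V = 3.912 / 0.757 = 5.1678 km⁻¹.

5.17 km⁻¹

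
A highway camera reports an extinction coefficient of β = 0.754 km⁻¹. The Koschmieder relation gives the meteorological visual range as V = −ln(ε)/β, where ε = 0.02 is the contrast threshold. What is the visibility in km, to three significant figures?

5.19 km

V = −ln(0.02) / 0.754 = 3.912 / 0.754 = 5.1884 km.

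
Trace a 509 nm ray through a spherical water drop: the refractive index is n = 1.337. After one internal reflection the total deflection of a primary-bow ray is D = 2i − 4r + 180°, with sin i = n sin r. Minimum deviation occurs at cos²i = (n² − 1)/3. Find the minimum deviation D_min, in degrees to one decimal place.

cos²i = (1.78757 − 1)/3 = 0.26252; i = arccos(0.51237) = 59.178°.
sin r = sin 59.178°/1.337 = 0.64231; r = 39.964°.
D_min = 2·59.178° − 4·39.964° + 180° = 138.500°.

138.5°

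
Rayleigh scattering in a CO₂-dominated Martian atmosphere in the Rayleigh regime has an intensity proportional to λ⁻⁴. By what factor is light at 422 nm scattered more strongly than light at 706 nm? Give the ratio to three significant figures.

Rayleigh scattering ∝ λ⁻⁴, so the ratio of coefficients is the inverse fourth power of the wavelength ratio.
σ(422)/σ(706) = (706/422)⁴ = (1.6730)⁴ = 7.834.

7.83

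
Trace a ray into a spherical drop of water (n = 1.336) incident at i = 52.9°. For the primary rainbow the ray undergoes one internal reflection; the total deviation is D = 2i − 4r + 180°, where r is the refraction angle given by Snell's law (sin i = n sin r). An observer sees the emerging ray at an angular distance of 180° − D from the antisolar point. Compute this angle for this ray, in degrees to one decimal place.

40.8°

sin r = sin 52.9° / 1.336 = 0.7976/1.336 = 0.5970; r = 36.65°.
D = 2·52.9° − 4·36.65° + 180° = 105.80° − 146.62° + 180° = 139.18°.
Angle from antisolar point = 180° − D = 40.82°.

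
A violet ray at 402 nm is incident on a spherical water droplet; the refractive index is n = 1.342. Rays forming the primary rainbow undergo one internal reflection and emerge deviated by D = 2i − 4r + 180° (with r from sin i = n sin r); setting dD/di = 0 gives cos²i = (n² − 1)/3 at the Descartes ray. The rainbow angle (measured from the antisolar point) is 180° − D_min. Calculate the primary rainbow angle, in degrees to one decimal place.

40.8°

cos²i = (1.80096 − 1)/3 = 0.26699; i = arccos(0.51671) = 58.888°.
sin r = sin 58.888°/1.342 = 0.63797; r = 39.641°.
D_min = 2·58.888° − 4·39.641° + 180° = 139.213°.
Rainbow angle = 180° − D_min = 40.787°.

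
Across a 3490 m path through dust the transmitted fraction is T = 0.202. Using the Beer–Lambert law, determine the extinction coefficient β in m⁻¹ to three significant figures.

Beer–Lambert: T = exp(−βL) ⇒ β = −ln(T)/L = −ln(0.202)/3490 = 1.5995/3490 = 0.0004583 m⁻¹.

0.000458 m⁻¹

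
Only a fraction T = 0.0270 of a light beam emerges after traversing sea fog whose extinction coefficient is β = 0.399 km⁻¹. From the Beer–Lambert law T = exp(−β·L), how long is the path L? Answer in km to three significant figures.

Beer–Lambert: T = exp(−βL) ⇒ L = −ln(T)/β = −ln(0.0270)/0.399 = 3.6119/0.399 = 9.052 km.

9.05 km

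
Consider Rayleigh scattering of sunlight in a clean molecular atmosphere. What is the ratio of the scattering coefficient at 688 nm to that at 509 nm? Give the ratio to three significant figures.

0.300

Rayleigh scattering ∝ λ⁻⁴, so the ratio of coefficients is the inverse fourth power of the wavelength ratio.
σ(688)/σ(509) = (509/688)⁴ = (0.7398)⁴ = 0.2996.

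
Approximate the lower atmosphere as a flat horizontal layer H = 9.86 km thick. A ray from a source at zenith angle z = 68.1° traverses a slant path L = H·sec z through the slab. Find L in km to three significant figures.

26.4 km

sec z = 1/cos 68.1° = 2.6811.
L = 9.86 × 2.6811 = 26.435 km.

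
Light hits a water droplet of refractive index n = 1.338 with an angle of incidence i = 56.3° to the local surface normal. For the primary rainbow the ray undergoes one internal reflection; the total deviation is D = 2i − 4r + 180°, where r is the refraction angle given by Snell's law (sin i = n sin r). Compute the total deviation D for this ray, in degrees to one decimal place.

sin r = sin 56.3° / 1.338 = 0.8320/1.338 = 0.6218; r = 38.45°.
D = 2·56.3° − 4·38.45° + 180° = 112.60° − 153.79° + 180° = 138.81°.

138.8°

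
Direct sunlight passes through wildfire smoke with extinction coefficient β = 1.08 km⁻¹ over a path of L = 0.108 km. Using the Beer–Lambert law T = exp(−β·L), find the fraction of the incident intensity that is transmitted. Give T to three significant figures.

0.890

τ = β·L = 1.08 × 0.108 = 0.1166.
T = exp(−0.1166) = 0.8899.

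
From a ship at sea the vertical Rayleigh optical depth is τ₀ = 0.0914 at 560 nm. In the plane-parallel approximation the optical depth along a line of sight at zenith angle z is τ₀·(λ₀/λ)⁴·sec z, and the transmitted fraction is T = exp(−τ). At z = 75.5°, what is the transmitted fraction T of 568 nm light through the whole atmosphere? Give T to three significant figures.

0.708

sec 75.5° = 3.9939.
τ = 0.0914 × (560/568)⁴ × 3.9939 = 0.0914 × 0.9448 × 3.9939 = 0.3449.
T = exp(−0.3449) = 0.7083.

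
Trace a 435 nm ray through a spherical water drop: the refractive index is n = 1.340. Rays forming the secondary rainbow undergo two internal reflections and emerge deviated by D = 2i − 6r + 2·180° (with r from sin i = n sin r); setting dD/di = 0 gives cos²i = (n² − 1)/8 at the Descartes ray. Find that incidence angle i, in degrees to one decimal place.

71.6°

cos²i = (1.340² − 1)/8 = (1.79560 − 1)/8 = 0.09945.
cos i = 0.31536, so i = 71.618°.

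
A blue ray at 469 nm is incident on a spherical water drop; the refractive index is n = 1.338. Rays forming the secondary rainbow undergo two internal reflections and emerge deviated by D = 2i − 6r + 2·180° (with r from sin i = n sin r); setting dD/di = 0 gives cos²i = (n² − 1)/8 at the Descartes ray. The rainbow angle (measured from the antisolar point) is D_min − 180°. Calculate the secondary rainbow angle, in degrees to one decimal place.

cos²i = (1.79024 − 1)/8 = 0.09878; i = arccos(0.31429) = 71.682°.
sin r = sin 71.682°/1.338 = 0.70951; r = 45.195°.
D_min = 2·71.682° − 6·45.195° + 360° = 232.193°.
Rainbow angle = D_min − 180° = 52.193°.

52.2°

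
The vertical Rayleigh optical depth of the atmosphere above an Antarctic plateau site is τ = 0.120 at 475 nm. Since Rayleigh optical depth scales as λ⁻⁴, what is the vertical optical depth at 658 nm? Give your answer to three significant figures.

0.0326

τ(658 nm) = τ(475 nm) × (475/658)⁴ = 0.120 × (0.7219)⁴ = 0.120 × 0.2716 = 0.0326.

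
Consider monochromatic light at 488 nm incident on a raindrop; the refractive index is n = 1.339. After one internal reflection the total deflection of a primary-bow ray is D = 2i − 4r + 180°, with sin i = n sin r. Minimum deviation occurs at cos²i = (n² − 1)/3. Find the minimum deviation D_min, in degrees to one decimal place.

cos²i = (1.79292 − 1)/3 = 0.26431; i = arccos(0.51411) = 59.062°.
sin r = sin 59.062°/1.339 = 0.64057; r = 39.834°.
D_min = 2·59.062° − 4·39.834° + 180° = 138.786°.

138.8°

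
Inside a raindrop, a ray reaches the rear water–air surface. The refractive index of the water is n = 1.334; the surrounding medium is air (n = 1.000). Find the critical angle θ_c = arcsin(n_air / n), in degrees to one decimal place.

48.6°

sin θ_c = n_air / n = 1.000 / 1.334 = 0.7496.
θ_c = arcsin(0.7496) = 48.56°.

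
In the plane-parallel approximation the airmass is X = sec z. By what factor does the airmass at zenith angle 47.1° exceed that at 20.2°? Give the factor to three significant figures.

X(47.1°)/X(20.2°) = sec 47.1° / sec 20.2° = cos 20.2° / cos 47.1° = 0.9385/0.6807 = 1.3787.

1.38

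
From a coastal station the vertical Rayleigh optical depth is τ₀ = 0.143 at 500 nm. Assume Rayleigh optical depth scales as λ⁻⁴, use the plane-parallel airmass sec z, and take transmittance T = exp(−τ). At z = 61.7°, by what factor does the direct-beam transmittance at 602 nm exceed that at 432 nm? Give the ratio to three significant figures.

1.49

Airmass: sec 61.7° = 2.1093.
τ(602 nm) = 0.143 × (500/602)⁴ × 2.1093 = 0.143 × 0.4759 × 2.1093 = 0.1435.
τ(432 nm) = 0.143 × (500/432)⁴ × 2.1093 = 0.143 × 1.7945 × 2.1093 = 0.5413.
T(602)/T(432) = exp(τ_B − τ_A) = exp(0.3977) = 1.4885.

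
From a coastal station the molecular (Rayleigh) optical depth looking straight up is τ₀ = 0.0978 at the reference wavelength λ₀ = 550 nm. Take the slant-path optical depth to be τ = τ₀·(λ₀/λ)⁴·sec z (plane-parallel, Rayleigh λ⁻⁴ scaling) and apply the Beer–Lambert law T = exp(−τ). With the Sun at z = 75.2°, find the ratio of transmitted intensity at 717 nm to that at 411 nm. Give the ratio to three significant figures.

2.99

Airmass: sec 75.2° = 3.9147.
τ(717 nm) = 0.0978 × (550/717)⁴ × 3.9147 = 0.0978 × 0.3462 × 3.9147 = 0.1326.
τ(411 nm) = 0.0978 × (550/411)⁴ × 3.9147 = 0.0978 × 3.2069 × 3.9147 = 1.2278.
T(717)/T(411) = exp(τ_B − τ_A) = exp(1.0952) = 2.9899.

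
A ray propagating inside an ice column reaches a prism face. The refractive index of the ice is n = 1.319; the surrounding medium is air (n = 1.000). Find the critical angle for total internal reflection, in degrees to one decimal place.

49.3°

sin θ_c = n_air / n = 1.000 / 1.319 = 0.7582.
θ_c = arcsin(0.7582) = 49.30°.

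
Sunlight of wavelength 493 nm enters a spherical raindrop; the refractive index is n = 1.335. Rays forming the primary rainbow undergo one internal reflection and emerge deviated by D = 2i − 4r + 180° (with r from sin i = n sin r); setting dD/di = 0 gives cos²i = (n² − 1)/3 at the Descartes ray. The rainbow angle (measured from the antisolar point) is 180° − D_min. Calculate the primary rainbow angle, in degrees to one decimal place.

41.8°

cos²i = (1.78222 − 1)/3 = 0.26074; i = arccos(0.51063) = 59.294°.
sin r = sin 59.294°/1.335 = 0.64405; r = 40.094°.
D_min = 2·59.294° − 4·40.094° + 180° = 138.212°.
Rainbow angle = 180° − D_min = 41.788°.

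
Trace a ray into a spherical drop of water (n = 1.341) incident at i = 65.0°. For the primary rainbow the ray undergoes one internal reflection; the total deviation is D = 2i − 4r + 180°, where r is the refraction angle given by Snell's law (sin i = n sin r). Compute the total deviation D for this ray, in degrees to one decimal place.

sin r = sin 65.0° / 1.341 = 0.9063/1.341 = 0.6758; r = 42.52°.
D = 2·65.0° − 4·42.52° + 180° = 130.00° − 170.08° + 180° = 139.92°.

139.9°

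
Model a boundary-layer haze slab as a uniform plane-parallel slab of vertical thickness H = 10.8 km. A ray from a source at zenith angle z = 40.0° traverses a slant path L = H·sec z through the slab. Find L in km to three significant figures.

14.1 km

sec z = 1/cos 40.0° = 1.3054.
L = 10.8 × 1.3054 = 14.098 km.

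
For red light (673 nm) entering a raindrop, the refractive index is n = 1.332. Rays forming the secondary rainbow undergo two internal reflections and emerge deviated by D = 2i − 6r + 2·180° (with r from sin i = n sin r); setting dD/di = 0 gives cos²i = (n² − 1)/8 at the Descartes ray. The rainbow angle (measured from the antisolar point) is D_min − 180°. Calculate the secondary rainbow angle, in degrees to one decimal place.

50.6°

cos²i = (1.77422 − 1)/8 = 0.09678; i = arccos(0.31109) = 71.875°.
sin r = sin 71.875°/1.332 = 0.71350; r = 45.520°.
D_min = 2·71.875° − 6·45.520° + 360° = 230.628°.
Rainbow angle = D_min − 180° = 50.628°.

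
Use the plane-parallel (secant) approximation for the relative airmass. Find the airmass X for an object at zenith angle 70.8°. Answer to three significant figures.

3.04

X = sec z = 1/cos 70.8° = 1/0.3289 = 3.0407.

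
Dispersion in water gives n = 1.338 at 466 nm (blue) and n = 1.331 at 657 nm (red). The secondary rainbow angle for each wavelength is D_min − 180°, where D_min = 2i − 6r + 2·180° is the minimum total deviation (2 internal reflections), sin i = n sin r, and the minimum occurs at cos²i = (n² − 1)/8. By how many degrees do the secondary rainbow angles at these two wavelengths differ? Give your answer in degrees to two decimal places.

At 466 nm (n = 1.338): cos²i = 0.09878 → i = 71.682°, r = 45.195°, D_min = 232.193°, rainbow angle = 52.193°.
At 657 nm (n = 1.331): cos²i = 0.09645 → i = 71.907°, r = 45.575°, D_min = 230.365°, rainbow angle = 50.365°.
Angular width = |52.193° − 50.365°| = 1.828°.

1.83°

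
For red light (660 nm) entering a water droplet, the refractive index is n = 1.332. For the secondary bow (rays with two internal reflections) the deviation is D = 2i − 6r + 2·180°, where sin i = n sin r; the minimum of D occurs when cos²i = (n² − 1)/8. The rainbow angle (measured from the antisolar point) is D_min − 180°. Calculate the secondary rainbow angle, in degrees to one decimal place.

cos²i = (1.77422 − 1)/8 = 0.09678; i = arccos(0.31109) = 71.875°.
sin r = sin 71.875°/1.332 = 0.71350; r = 45.520°.
D_min = 2·71.875° − 6·45.520° + 360° = 230.628°.
Rainbow angle = D_min − 180° = 50.628°.

50.6°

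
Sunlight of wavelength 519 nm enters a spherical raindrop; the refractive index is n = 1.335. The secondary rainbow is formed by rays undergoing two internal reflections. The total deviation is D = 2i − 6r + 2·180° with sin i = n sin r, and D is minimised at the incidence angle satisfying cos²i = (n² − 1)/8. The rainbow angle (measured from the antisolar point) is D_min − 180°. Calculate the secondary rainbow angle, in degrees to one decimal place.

51.4°

cos²i = (1.78222 − 1)/8 = 0.09778; i = arccos(0.31269) = 71.778°.
sin r = sin 71.778°/1.335 = 0.71150; r = 45.357°.
D_min = 2·71.778° − 6·45.357° + 360° = 231.414°.
Rainbow angle = D_min − 180° = 51.414°.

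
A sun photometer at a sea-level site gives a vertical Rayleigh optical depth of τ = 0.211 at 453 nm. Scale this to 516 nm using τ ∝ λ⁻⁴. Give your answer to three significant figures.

0.125

τ(516 nm) = τ(453 nm) × (453/516)⁴ = 0.211 × (0.8779)⁴ = 0.211 × 0.5940 = 0.1253.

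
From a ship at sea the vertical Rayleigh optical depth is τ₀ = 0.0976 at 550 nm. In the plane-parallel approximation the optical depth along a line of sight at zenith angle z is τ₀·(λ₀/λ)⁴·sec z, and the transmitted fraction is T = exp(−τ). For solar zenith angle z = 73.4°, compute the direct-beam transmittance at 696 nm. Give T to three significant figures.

0.875

sec 73.4° = 3.5003.
τ = 0.0976 × (550/696)⁴ × 3.5003 = 0.0976 × 0.3900 × 3.5003 = 0.1332.
T = exp(−0.1332) = 0.8753.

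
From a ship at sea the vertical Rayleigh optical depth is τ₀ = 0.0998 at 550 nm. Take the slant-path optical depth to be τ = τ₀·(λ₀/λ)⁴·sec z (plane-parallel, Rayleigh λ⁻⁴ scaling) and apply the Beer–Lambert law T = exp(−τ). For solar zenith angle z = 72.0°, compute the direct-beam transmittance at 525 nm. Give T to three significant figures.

0.678

sec 72.0° = 3.2361.
τ = 0.0998 × (550/525)⁴ × 3.2361 = 0.0998 × 1.2045 × 3.2361 = 0.3890.
T = exp(−0.3890) = 0.6777.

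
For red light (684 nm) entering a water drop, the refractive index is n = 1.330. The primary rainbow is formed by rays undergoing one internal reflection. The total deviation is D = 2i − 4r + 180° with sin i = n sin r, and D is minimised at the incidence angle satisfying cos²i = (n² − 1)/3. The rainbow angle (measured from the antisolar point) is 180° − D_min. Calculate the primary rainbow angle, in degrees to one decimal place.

cos²i = (1.76890 − 1)/3 = 0.25630; i = arccos(0.50626) = 59.585°.
sin r = sin 59.585°/1.330 = 0.64841; r = 40.422°.
D_min = 2·59.585° − 4·40.422° + 180° = 137.484°.
Rainbow angle = 180° − D_min = 42.516°.

42.5°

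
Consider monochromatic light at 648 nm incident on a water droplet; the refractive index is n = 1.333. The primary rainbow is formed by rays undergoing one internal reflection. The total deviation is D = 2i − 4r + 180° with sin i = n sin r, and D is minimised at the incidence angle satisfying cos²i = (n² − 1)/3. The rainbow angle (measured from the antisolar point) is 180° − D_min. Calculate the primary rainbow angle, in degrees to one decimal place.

cos²i = (1.77689 − 1)/3 = 0.25896; i = arccos(0.50888) = 59.410°.
sin r = sin 59.410°/1.333 = 0.64579; r = 40.225°.
D_min = 2·59.410° − 4·40.225° + 180° = 137.922°.
Rainbow angle = 180° − D_min = 42.078°.

42.1°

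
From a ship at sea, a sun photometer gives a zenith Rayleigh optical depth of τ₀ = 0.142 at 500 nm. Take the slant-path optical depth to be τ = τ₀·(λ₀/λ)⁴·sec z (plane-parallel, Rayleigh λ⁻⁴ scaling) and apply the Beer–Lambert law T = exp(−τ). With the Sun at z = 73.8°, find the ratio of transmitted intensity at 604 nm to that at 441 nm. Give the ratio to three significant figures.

Airmass: sec 73.8° = 3.5843.
τ(604 nm) = 0.142 × (500/604)⁴ × 3.5843 = 0.142 × 0.4696 × 3.5843 = 0.2390.
τ(441 nm) = 0.142 × (500/441)⁴ × 3.5843 = 0.142 × 1.6524 × 3.5843 = 0.8411.
T(604)/T(441) = exp(τ_B − τ_A) = exp(0.6020) = 1.8258.

1.83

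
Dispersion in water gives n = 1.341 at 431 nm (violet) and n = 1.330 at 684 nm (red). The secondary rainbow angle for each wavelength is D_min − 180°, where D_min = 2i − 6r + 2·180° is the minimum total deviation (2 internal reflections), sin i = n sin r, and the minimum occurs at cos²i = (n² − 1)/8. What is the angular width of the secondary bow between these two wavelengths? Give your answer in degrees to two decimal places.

2.86°

At 431 nm (n = 1.341): cos²i = 0.09979 → i = 71.586°, r = 45.034°, D_min = 232.966°, rainbow angle = 52.966°.
At 684 nm (n = 1.330): cos²i = 0.09611 → i = 71.940°, r = 45.630°, D_min = 230.101°, rainbow angle = 50.101°.
Angular width = |52.966° − 50.101°| = 2.865°.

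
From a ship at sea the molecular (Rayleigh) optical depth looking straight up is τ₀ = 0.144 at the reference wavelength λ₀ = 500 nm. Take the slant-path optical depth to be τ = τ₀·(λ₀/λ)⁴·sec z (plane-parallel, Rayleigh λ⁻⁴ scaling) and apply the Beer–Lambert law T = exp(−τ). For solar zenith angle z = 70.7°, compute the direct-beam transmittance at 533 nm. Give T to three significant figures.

0.714

sec 70.7° = 3.0256.
τ = 0.144 × (500/533)⁴ × 3.0256 = 0.144 × 0.7744 × 3.0256 = 0.3374.
T = exp(−0.3374) = 0.7136.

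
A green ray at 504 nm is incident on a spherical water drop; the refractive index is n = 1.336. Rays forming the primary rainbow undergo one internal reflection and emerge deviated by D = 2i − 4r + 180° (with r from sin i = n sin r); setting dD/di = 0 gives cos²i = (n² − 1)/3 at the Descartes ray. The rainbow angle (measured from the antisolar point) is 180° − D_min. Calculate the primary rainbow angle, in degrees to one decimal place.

cos²i = (1.78490 − 1)/3 = 0.26163; i = arccos(0.51150) = 59.236°.
sin r = sin 59.236°/1.336 = 0.64318; r = 40.029°.
D_min = 2·59.236° − 4·40.029° + 180° = 138.356°.
Rainbow angle = 180° − D_min = 41.644°.

41.6°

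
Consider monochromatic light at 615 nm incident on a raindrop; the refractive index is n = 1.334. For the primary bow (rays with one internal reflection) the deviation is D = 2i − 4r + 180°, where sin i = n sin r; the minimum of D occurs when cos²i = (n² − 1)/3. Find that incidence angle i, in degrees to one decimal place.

cos²i = (1.334² − 1)/3 = (1.77956 − 1)/3 = 0.25985.
cos i = 0.50976, so i = 59.352°.

59.4°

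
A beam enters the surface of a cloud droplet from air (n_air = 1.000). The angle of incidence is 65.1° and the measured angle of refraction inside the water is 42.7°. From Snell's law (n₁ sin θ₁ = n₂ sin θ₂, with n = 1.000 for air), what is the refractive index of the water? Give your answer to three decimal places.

1.338

n = sin θ_i / sin θ_r = sin 65.1° / sin 42.7° = 0.9070 / 0.6782 = 1.3375.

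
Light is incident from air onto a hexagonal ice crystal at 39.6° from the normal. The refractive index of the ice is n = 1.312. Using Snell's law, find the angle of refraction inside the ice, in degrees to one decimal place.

Snell: sin θ_r = sin θ_i / n = sin 39.6° / 1.312 = 0.6374 / 1.312 = 0.4858.
θ_r = arcsin(0.4858) = 29.07°.

29.1°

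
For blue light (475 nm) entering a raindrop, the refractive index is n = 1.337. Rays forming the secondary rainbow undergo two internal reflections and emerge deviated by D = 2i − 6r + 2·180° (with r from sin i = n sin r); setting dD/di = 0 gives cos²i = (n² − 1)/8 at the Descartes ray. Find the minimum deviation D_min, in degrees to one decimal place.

cos²i = (1.78757 − 1)/8 = 0.09845; i = arccos(0.31376) = 71.714°.
sin r = sin 71.714°/1.337 = 0.71017; r = 45.249°.
D_min = 2·71.714° − 6·45.249° + 360° = 231.934°.

231.9°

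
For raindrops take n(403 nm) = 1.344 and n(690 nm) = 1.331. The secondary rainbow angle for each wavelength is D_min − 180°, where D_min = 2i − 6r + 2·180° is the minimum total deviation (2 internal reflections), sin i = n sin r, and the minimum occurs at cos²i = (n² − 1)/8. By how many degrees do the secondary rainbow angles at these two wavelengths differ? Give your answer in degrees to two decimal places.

3.37°

At 403 nm (n = 1.344): cos²i = 0.10079 → i = 71.490°, r = 44.874°, D_min = 233.733°, rainbow angle = 53.733°.
At 690 nm (n = 1.331): cos²i = 0.09645 → i = 71.907°, r = 45.575°, D_min = 230.365°, rainbow angle = 50.365°.
Angular width = |53.733° − 50.365°| = 3.368°.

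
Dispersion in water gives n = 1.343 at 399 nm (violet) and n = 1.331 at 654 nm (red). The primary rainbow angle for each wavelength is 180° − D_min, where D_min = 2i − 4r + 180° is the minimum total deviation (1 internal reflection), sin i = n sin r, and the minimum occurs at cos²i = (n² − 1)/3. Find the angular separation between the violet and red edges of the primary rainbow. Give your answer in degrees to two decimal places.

1.72°

At 399 nm (n = 1.343): cos²i = 0.26788 → i = 58.830°, r = 39.577°, D_min = 139.354°, rainbow angle = 40.646°.
At 654 nm (n = 1.331): cos²i = 0.25719 → i = 59.527°, r = 40.356°, D_min = 137.630°, rainbow angle = 42.370°.
Angular width = |40.646° − 42.370°| = 1.724°.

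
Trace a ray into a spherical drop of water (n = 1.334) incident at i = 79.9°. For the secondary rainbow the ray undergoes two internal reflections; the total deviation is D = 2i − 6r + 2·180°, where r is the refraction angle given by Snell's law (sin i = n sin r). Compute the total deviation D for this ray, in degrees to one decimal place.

sin r = sin 79.9° / 1.334 = 0.9845/1.334 = 0.7380; r = 47.56°.
D = 2·79.9° − 6·47.56° + 2·180° = 159.80° − 285.37° + 360° = 234.43°.

234.4°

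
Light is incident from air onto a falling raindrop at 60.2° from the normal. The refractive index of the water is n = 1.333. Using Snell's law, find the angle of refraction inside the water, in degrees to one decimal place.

40.6°

Snell: sin θ_r = sin θ_i / n = sin 60.2° / 1.333 = 0.8678 / 1.333 = 0.6510.
θ_r = arcsin(0.6510) = 40.62°.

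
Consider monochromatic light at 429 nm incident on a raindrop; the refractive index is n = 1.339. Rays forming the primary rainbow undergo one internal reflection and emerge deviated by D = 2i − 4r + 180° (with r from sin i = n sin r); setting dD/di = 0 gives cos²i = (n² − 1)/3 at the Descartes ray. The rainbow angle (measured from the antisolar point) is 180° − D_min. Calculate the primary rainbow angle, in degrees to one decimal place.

41.2°

cos²i = (1.79292 − 1)/3 = 0.26431; i = arccos(0.51411) = 59.062°.
sin r = sin 59.062°/1.339 = 0.64057; r = 39.834°.
D_min = 2·59.062° − 4·39.834° + 180° = 138.786°.
Rainbow angle = 180° − D_min = 41.214°.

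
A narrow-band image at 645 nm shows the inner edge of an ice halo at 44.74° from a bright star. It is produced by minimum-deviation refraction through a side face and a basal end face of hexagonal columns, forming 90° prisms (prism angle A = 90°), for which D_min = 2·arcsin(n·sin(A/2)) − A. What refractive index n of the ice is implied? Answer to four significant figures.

Rearranging: n = sin((D_min + A)/2) / sin(A/2).
(D_min + A)/2 = (44.74° + 90°)/2 = 67.370°.
n = sin 67.370° / sin 45° = 0.9230 / 0.7071 = 1.3053.

1.305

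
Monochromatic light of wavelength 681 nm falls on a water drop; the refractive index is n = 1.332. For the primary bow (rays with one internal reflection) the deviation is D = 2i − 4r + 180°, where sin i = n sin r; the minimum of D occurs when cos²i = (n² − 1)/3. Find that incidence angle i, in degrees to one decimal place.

59.5°

cos²i = (1.332² − 1)/3 = (1.77422 − 1)/3 = 0.25807.
cos i = 0.50801, so i = 59.469°.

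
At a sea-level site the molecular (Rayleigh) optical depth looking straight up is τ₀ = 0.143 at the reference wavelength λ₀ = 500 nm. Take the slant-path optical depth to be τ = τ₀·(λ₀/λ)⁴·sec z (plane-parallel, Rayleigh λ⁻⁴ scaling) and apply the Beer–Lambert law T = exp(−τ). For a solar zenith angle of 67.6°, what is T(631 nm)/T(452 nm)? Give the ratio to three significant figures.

Airmass: sec 67.6° = 2.6242.
τ(631 nm) = 0.143 × (500/631)⁴ × 2.6242 = 0.143 × 0.3942 × 2.6242 = 0.1479.
τ(452 nm) = 0.143 × (500/452)⁴ × 2.6242 = 0.143 × 1.4974 × 2.6242 = 0.5619.
T(631)/T(452) = exp(τ_B − τ_A) = exp(0.4140) = 1.5128.

1.51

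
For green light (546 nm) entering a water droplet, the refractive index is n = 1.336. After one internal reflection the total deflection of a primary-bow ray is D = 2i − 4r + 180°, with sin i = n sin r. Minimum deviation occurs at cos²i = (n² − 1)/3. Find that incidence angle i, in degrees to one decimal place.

cos²i = (1.336² − 1)/3 = (1.78490 − 1)/3 = 0.26163.
cos i = 0.51150, so i = 59.236°.

59.2°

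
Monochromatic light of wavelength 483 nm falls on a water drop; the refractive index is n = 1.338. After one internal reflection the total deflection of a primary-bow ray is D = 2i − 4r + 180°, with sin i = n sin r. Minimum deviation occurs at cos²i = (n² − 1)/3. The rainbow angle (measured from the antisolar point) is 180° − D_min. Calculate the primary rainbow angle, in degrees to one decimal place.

cos²i = (1.79024 − 1)/3 = 0.26341; i = arccos(0.51324) = 59.120°.
sin r = sin 59.120°/1.338 = 0.64144; r = 39.899°.
D_min = 2·59.120° − 4·39.899° + 180° = 138.643°.
Rainbow angle = 180° − D_min = 41.357°.

41.4°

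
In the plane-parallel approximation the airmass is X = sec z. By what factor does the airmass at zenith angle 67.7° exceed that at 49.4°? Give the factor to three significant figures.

1.72

X(67.7°)/X(49.4°) = sec 67.7° / sec 49.4° = cos 49.4° / cos 67.7° = 0.6508/0.3795 = 1.7150.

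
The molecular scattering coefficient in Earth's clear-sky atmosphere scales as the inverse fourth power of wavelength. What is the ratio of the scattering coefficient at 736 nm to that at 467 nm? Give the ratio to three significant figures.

0.162

Rayleigh scattering ∝ λ⁻⁴, so the ratio of coefficients is the inverse fourth power of the wavelength ratio.
σ(736)/σ(467) = (467/736)⁴ = (0.6345)⁴ = 0.1621.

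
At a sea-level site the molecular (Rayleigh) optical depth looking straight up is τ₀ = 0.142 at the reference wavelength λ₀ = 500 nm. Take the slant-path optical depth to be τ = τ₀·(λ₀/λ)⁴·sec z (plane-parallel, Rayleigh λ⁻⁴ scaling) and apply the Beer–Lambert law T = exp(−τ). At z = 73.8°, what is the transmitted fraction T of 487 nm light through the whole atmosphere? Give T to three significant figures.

sec 73.8° = 3.5843.
τ = 0.142 × (500/487)⁴ × 3.5843 = 0.142 × 1.1111 × 3.5843 = 0.5655.
T = exp(−0.5655) = 0.5681.

0.568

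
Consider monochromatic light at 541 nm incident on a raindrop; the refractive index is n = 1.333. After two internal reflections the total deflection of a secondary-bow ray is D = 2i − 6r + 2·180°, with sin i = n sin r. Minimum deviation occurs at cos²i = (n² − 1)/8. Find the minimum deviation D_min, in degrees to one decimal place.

cos²i = (1.77689 − 1)/8 = 0.09711; i = arccos(0.31163) = 71.843°.
sin r = sin 71.843°/1.333 = 0.71283; r = 45.466°.
D_min = 2·71.843° − 6·45.466° + 360° = 230.891°.

230.9°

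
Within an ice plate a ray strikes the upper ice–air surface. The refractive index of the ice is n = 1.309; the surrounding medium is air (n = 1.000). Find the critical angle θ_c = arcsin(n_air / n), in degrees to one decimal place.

49.8°

sin θ_c = n_air / n = 1.000 / 1.309 = 0.7639.
θ_c = arcsin(0.7639) = 49.81°.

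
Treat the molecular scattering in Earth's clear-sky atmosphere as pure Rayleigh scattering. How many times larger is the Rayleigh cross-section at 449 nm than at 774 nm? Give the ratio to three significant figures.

8.83

Rayleigh scattering ∝ λ⁻⁴, so the ratio of coefficients is the inverse fourth power of the wavelength ratio.
σ(449)/σ(774) = (774/449)⁴ = (1.7238)⁴ = 8.83.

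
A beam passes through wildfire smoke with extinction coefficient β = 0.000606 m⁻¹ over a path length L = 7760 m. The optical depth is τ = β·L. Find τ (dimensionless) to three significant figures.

τ = β·L = 0.000606 × 7760 = 4.7026.

4.70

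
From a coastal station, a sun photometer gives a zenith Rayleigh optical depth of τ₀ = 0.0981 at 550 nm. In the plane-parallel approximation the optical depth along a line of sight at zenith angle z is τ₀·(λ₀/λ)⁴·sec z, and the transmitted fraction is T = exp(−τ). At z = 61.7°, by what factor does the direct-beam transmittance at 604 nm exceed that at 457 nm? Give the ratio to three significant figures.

1.34

Airmass: sec 61.7° = 2.1093.
τ(604 nm) = 0.0981 × (550/604)⁴ × 2.1093 = 0.0981 × 0.6875 × 2.1093 = 0.1423.
τ(457 nm) = 0.0981 × (550/457)⁴ × 2.1093 = 0.0981 × 2.0979 × 2.1093 = 0.4341.
T(604)/T(457) = exp(τ_B − τ_A) = exp(0.2918) = 1.3389.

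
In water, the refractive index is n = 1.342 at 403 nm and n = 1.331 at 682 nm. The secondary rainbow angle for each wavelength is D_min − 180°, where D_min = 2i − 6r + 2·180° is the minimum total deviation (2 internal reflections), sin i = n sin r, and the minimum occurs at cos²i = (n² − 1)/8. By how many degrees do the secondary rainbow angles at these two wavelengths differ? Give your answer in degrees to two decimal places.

2.86°

At 403 nm (n = 1.342): cos²i = 0.10012 → i = 71.554°, r = 44.981°, D_min = 233.222°, rainbow angle = 53.222°.
At 682 nm (n = 1.331): cos²i = 0.09645 → i = 71.907°, r = 45.575°, D_min = 230.365°, rainbow angle = 50.365°.
Angular width = |53.222° − 50.365°| = 2.857°.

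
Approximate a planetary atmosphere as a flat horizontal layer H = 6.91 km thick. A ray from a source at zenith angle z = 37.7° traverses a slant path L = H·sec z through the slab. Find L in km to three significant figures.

sec z = 1/cos 37.7° = 1.2639.
L = 6.91 × 1.2639 = 8.733 km.

8.73 km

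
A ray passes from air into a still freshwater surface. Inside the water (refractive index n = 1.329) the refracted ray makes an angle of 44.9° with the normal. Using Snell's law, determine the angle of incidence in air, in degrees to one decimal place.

69.7°

Snell: sin θ_i = n · sin θ_r = 1.329 × sin 44.9° = 1.329 × 0.7059 = 0.9381.
θ_i = arcsin(0.9381) = 69.74°.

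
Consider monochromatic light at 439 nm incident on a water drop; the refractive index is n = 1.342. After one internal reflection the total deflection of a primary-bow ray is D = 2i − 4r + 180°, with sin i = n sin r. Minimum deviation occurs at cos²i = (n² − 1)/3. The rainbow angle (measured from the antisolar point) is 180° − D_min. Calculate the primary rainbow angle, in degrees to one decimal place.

40.8°

cos²i = (1.80096 − 1)/3 = 0.26699; i = arccos(0.51671) = 58.888°.
sin r = sin 58.888°/1.342 = 0.63797; r = 39.641°.
D_min = 2·58.888° − 4·39.641° + 180° = 139.213°.
Rainbow angle = 180° − D_min = 40.787°.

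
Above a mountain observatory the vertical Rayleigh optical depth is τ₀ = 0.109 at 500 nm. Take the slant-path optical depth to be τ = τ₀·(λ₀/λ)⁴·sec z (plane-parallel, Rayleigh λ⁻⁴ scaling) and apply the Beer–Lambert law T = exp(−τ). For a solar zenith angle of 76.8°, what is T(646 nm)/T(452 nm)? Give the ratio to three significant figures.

Airmass: sec 76.8° = 4.3792.
τ(646 nm) = 0.109 × (500/646)⁴ × 4.3792 = 0.109 × 0.3589 × 4.3792 = 0.1713.
τ(452 nm) = 0.109 × (500/452)⁴ × 4.3792 = 0.109 × 1.4974 × 4.3792 = 0.7147.
T(646)/T(452) = exp(τ_B − τ_A) = exp(0.5434) = 1.7219.

1.72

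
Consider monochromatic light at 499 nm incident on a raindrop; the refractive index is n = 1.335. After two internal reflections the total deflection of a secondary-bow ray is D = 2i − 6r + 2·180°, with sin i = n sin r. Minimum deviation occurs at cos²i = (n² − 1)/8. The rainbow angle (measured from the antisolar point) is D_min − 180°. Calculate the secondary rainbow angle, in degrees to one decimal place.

cos²i = (1.78222 − 1)/8 = 0.09778; i = arccos(0.31269) = 71.778°.
sin r = sin 71.778°/1.335 = 0.71150; r = 45.357°.
D_min = 2·71.778° − 6·45.357° + 360° = 231.414°.
Rainbow angle = D_min − 180° = 51.414°.

51.4°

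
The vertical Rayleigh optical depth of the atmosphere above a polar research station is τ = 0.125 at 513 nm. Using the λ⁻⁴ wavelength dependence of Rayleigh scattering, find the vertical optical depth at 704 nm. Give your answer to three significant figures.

τ(704 nm) = τ(513 nm) × (513/704)⁴ = 0.125 × (0.7287)⁴ = 0.125 × 0.2820 = 0.0352.

0.0352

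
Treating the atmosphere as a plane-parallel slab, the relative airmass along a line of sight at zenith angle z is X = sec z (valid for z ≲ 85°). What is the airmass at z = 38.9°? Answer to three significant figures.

1.28

X = sec z = 1/cos 38.9° = 1/0.7782 = 1.2849.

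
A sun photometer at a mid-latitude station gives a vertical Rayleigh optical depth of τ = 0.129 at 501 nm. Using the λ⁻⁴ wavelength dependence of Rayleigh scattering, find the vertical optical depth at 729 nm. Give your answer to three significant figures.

τ(729 nm) = τ(501 nm) × (501/729)⁴ = 0.129 × (0.6872)⁴ = 0.129 × 0.2231 = 0.0288.

0.0288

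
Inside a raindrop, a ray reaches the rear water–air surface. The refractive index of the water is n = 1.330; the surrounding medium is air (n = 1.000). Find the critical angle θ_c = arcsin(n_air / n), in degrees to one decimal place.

48.8°

sin θ_c = n_air / n = 1.000 / 1.330 = 0.7519.
θ_c = arcsin(0.7519) = 48.75°.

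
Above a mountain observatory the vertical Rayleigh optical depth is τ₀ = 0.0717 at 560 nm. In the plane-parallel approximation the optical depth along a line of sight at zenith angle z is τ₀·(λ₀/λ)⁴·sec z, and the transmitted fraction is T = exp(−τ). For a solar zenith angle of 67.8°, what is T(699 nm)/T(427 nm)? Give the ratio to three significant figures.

Airmass: sec 67.8° = 2.6466.
τ(699 nm) = 0.0717 × (560/699)⁴ × 2.6466 = 0.0717 × 0.4119 × 2.6466 = 0.0782.
τ(427 nm) = 0.0717 × (560/427)⁴ × 2.6466 = 0.0717 × 2.9583 × 2.6466 = 0.5614.
T(699)/T(427) = exp(τ_B − τ_A) = exp(0.4832) = 1.6213.

1.62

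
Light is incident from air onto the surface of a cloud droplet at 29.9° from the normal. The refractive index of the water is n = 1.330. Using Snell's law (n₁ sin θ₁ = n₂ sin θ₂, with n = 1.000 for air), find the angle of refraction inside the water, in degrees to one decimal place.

Snell: sin θ_r = sin θ_i / n = sin 29.9° / 1.330 = 0.4985 / 1.330 = 0.3748.
θ_r = arcsin(0.3748) = 22.01°.

22.0°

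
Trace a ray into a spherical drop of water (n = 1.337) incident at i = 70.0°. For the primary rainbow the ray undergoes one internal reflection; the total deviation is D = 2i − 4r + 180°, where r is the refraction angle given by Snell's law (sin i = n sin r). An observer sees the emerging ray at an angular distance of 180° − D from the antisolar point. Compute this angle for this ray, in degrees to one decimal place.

38.6°

sin r = sin 70.0° / 1.337 = 0.9397/1.337 = 0.7028; r = 44.66°.
D = 2·70.0° − 4·44.66° + 180° = 140.00° − 178.62° + 180° = 141.38°.
Angle from antisolar point = 180° − D = 38.62°.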